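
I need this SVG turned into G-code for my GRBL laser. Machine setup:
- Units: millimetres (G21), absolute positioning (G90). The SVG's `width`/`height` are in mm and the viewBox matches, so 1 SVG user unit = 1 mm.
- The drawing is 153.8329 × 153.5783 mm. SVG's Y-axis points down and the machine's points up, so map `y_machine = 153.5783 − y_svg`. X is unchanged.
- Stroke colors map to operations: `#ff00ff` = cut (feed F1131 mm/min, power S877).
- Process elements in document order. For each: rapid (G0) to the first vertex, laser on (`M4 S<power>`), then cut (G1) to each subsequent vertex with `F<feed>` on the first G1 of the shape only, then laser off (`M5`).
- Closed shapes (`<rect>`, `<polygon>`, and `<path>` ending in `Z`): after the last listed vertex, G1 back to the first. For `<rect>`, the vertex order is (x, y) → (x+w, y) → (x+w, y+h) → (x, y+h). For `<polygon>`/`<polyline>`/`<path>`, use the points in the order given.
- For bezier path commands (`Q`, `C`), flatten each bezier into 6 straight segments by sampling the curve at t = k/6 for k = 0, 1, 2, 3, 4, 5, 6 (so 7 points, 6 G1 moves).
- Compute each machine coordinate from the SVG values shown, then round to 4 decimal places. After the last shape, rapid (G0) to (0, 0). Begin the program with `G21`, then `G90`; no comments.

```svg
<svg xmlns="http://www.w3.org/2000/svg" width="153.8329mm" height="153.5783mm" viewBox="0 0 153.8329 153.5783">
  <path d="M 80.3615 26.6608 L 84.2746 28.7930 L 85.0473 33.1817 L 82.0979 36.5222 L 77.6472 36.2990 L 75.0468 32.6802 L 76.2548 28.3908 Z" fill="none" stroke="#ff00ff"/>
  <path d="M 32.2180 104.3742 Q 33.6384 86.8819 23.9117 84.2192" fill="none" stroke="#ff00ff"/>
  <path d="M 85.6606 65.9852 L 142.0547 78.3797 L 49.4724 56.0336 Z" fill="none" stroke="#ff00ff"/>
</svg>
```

viewBox `0 0 153.8329 153.5783` with mm width/height → 1 unit = 1 mm. Flip: y_m = 153.5783 − y_svg.

**Shape 1** — `<path>` regular polygon, stroke `#ff00ff` → cut (S877, F1131). Machine vertices: (80.3615,126.9175) → (84.2746,124.7853) → (85.0473,120.3966) → (82.0979,117.0561) → (77.6472,117.2793) → (75.0468,120.8981) → (76.2548,125.1875) → (80.3615,126.9175). Closed: final G1 returns to the first vertex.

**Shape 2** — `<path>` quadratic bezier, stroke `#ff00ff` → cut (S877, F1131). Control points (SVG): P0=(32.2180,104.3742), P1=(33.6384,86.8819), P2=(23.9117,84.2192); sampled at t=k/6. Machine vertices: (32.2180,49.2041) → (32.3818,54.6229) → (31.9264,59.2179) → (30.8516,62.9890) → (29.1576,65.9362) → (26.8443,68.0596) → (23.9117,69.3591). Open path.

**Shape 3** — `<path>` closed polygon, stroke `#ff00ff` → cut (S877, F1131). Machine vertices: (85.6606,87.5931) → (142.0547,75.1986) → (49.4724,97.5447) → (85.6606,87.5931). Closed: final G1 returns to the first vertex.

G21
G90
G0 X80.3615 Y126.9175
M4 S877
G1 X84.2746 Y124.7853 F1131
G1 X85.0473 Y120.3966
G1 X82.0979 Y117.0561
G1 X77.6472 Y117.2793
G1 X75.0468 Y120.8981
G1 X76.2548 Y125.1875
G1 X80.3615 Y126.9175
M5
G0 X32.2180 Y49.2041
M4 S877
G1 X32.3818 Y54.6229 F1131
G1 X31.9264 Y59.2179
G1 X30.8516 Y62.9890
G1 X29.1576 Y65.9362
G1 X26.8443 Y68.0596
G1 X23.9117 Y69.3591
M5
G0 X85.6606 Y87.5931
M4 S877
G1 X142.0547 Y75.1986 F1131
G1 X49.4724 Y97.5447
G1 X85.6606 Y87.5931
M5
G0 X0.0000 Y0.0000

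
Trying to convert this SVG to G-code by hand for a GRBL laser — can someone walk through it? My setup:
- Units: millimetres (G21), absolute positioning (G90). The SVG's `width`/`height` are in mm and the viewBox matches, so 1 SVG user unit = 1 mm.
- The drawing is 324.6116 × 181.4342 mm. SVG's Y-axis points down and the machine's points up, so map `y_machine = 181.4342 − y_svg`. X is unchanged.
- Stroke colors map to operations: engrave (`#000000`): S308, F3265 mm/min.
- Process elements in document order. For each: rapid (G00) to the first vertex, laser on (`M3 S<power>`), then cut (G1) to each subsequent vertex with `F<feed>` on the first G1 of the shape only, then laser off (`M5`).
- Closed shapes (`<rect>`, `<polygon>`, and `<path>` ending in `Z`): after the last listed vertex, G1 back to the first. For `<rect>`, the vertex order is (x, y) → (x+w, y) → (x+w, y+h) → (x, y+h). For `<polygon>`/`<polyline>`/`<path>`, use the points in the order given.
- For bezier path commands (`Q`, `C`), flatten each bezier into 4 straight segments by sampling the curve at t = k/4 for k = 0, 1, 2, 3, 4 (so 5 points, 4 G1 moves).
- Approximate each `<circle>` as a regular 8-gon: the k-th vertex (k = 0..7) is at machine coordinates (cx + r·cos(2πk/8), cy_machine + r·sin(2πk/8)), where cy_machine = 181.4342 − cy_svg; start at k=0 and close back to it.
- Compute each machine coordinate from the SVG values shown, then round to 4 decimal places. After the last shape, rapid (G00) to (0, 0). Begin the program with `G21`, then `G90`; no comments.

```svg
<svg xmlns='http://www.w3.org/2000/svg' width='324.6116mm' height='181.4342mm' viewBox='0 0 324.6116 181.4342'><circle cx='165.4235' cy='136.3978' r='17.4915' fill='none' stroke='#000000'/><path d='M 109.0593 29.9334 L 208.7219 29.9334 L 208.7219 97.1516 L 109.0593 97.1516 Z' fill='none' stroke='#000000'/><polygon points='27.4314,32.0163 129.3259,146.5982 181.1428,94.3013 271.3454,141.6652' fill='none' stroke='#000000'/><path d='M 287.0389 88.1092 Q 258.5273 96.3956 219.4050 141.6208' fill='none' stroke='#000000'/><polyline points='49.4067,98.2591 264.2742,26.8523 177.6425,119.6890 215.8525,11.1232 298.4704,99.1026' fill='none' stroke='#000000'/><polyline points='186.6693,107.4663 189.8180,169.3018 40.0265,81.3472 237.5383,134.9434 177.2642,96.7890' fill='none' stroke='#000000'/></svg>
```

G21
G90
G00 X182.9150 Y45.0364
M3 S308
G1 X177.7919 Y57.4048 F3265
G1 X165.4235 Y62.5279
G1 X153.0551 Y57.4048
G1 X147.9320 Y45.0364
G1 X153.0551 Y32.6680
G1 X165.4235 Y27.5449
G1 X177.7919 Y32.6680
G1 X182.9150 Y45.0364
M5
G00 X109.0593 Y151.5008
M3 S308
G1 X208.7219 Y151.5008 F3265
G1 X208.7219 Y84.2826
G1 X109.0593 Y84.2826
G1 X109.0593 Y151.5008
M5
G00 X27.4314 Y149.4179
M3 S308
G1 X129.3259 Y34.8360 F3265
G1 X181.1428 Y87.1329
G1 X271.3454 Y39.7690
G1 X27.4314 Y149.4179
M5
G00 X287.0389 Y93.3250
M3 S308
G1 X272.1199 Y86.8731 F3265
G1 X255.8746 Y75.8039
G1 X238.3030 Y60.1173
G1 X219.4050 Y39.8134
M5
G00 X49.4067 Y83.1751
M3 S308
G1 X264.2742 Y154.5819 F3265
G1 X177.6425 Y61.7452
G1 X215.8525 Y170.3110
G1 X298.4704 Y82.3316
M5
G00 X186.6693 Y73.9679
M3 S308
G1 X189.8180 Y12.1324 F3265
G1 X40.0265 Y100.0870
G1 X237.5383 Y46.4908
G1 X177.2642 Y84.6452
M5
G00 X0.0000 Y0.0000

Since the viewBox matches the mm dimensions, user units are millimetres directly. The only transform is the Y-flip y_m = 181.4342 − y_svg.

Shape 1 is a circle drawn with `<circle>`. Its stroke #000000 means engrave at S308, F3265. After flipping Y the toolpath is (182.9150,45.0364) → (177.7919,57.4048) → (165.4235,62.5279) → (153.0551,57.4048) → (147.9320,45.0364) → (153.0551,32.6680) → (165.4235,27.5449) → (177.7919,32.6680) → (182.9150,45.0364), returning to the start.

Shape 2 is a rectangle drawn with `<path>`. Its stroke #000000 means engrave at S308, F3265. After flipping Y the toolpath is (109.0593,151.5008) → (208.7219,151.5008) → (208.7219,84.2826) → (109.0593,84.2826) → (109.0593,151.5008), returning to the start.

Shape 3 is a closed polygon drawn with `<polygon>`. Its stroke #000000 means engrave at S308, F3265. After flipping Y the toolpath is (27.4314,149.4179) → (129.3259,34.8360) → (181.1428,87.1329) → (271.3454,39.7690) → (27.4314,149.4179), returning to the start.

Shape 4 is a quadratic bezier drawn with `<path>`. Its stroke #000000 means engrave at S308, F3265. After flipping Y the toolpath is (287.0389,93.3250) → (272.1199,86.8731) → (255.8746,75.8039) → (238.3030,60.1173) → (219.4050,39.8134).

Shape 5 is a open polyline drawn with `<polyline>`. Its stroke #000000 means engrave at S308, F3265. After flipping Y the toolpath is (49.4067,83.1751) → (264.2742,154.5819) → (177.6425,61.7452) → (215.8525,170.3110) → (298.4704,82.3316).

Shape 6 is a open polyline drawn with `<polyline>`. Its stroke #000000 means engrave at S308, F3265. After flipping Y the toolpath is (186.6693,73.9679) → (189.8180,12.1324) → (40.0265,100.0870) → (237.5383,46.4908) → (177.2642,84.6452).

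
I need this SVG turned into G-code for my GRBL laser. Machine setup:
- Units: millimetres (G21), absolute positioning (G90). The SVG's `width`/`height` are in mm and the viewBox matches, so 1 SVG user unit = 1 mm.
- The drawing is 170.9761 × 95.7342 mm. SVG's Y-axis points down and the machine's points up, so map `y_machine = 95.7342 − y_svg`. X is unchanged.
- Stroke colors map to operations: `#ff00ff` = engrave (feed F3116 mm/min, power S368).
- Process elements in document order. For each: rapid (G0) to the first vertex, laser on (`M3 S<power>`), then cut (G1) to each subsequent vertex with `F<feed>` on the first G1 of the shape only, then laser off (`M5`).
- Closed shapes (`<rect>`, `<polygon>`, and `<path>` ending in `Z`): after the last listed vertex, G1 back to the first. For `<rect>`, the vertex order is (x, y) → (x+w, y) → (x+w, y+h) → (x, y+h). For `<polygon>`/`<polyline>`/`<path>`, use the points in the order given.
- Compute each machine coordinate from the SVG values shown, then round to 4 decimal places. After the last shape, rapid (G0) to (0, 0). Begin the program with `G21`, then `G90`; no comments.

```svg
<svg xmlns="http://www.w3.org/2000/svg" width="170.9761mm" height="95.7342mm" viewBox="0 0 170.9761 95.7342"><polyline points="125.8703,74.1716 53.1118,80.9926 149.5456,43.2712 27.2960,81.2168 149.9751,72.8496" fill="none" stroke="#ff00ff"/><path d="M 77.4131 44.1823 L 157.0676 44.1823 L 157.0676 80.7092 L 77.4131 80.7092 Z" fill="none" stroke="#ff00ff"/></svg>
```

1 u = 1 mm; y_m = 95.7342 − y.

[1] `<polyline>` open polyline, #ff00ff→engrave S368 F3116: (125.8703,21.5626) → (53.1118,14.7416) → (149.5456,52.4630) → (27.2960,14.5174) → (149.9751,22.8846)

[2] `<path>` rectangle, #ff00ff→engrave S368 F3116: (77.4131,51.5519) → (157.0676,51.5519) → (157.0676,15.0250) → (77.4131,15.0250) → (77.4131,51.5519) (closed)

G21
G90
G0 X125.8703 Y21.5626
M3 S368
G1 X53.1118 Y14.7416 F3116
G1 X149.5456 Y52.4630
G1 X27.2960 Y14.5174
G1 X149.9751 Y22.8846
M5
G0 X77.4131 Y51.5519
M3 S368
G1 X157.0676 Y51.5519 F3116
G1 X157.0676 Y15.0250
G1 X77.4131 Y15.0250
G1 X77.4131 Y51.5519
M5
G0 X0.0000 Y0.0000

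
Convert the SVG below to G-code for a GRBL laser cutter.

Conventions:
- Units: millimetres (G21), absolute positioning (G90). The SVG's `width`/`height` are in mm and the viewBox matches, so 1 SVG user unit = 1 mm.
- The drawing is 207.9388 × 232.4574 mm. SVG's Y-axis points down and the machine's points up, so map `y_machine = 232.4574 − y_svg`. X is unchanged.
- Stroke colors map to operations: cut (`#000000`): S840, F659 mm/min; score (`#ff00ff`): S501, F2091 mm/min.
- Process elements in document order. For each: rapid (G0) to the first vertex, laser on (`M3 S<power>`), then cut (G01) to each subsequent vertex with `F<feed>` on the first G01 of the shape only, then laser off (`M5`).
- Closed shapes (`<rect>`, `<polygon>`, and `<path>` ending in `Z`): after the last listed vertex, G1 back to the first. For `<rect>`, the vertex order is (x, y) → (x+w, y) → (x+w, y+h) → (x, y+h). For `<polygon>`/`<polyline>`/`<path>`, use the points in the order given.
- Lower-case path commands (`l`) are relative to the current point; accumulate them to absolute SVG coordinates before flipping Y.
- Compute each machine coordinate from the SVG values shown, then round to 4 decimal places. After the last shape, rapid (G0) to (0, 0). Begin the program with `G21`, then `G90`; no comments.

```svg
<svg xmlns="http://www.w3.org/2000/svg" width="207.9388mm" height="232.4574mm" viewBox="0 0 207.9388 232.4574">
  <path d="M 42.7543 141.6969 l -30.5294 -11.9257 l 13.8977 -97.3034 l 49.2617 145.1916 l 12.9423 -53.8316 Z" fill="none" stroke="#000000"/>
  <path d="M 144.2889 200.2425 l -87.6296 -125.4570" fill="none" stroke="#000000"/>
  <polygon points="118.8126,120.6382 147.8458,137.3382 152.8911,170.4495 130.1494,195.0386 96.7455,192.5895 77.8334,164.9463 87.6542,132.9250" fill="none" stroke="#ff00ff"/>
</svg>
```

G21
G90
G0 X42.7543 Y90.7605
M3 S840
G01 X12.2249 Y102.6862 F659
G01 X26.1226 Y199.9896
G01 X75.3843 Y54.7980
G01 X88.3266 Y108.6296
G01 X42.7543 Y90.7605
M5
G0 X144.2889 Y32.2149
M3 S840
G01 X56.6593 Y157.6719 F659
M5
G0 X118.8126 Y111.8192
M3 S501
G01 X147.8458 Y95.1192 F2091
G01 X152.8911 Y62.0079
G01 X130.1494 Y37.4188
G01 X96.7455 Y39.8679
G01 X77.8334 Y67.5111
G01 X87.6542 Y99.5324
G01 X118.8126 Y111.8192
M5
G0 X0.0000 Y0.0000

Since the viewBox matches the mm dimensions, user units are millimetres directly. The only transform is the Y-flip y_m = 232.4574 − y_svg.

Shape 1 is a closed polygon drawn with `<path>`. Its stroke #000000 means cut at S840, F659. After flipping Y the toolpath is (42.7543,90.7605) → (12.2249,102.6862) → (26.1226,199.9896) → (75.3843,54.7980) → (88.3266,108.6296) → (42.7543,90.7605), returning to the start.

Shape 2 is a line segment drawn with `<path>`. Its stroke #000000 means cut at S840, F659. After flipping Y the toolpath is (144.2889,32.2149) → (56.6593,157.6719).

Shape 3 is a regular polygon drawn with `<polygon>`. Its stroke #ff00ff means score at S501, F2091. After flipping Y the toolpath is (118.8126,111.8192) → (147.8458,95.1192) → (152.8911,62.0079) → (130.1494,37.4188) → (96.7455,39.8679) → (77.8334,67.5111) → (87.6542,99.5324) → (118.8126,111.8192), returning to the start.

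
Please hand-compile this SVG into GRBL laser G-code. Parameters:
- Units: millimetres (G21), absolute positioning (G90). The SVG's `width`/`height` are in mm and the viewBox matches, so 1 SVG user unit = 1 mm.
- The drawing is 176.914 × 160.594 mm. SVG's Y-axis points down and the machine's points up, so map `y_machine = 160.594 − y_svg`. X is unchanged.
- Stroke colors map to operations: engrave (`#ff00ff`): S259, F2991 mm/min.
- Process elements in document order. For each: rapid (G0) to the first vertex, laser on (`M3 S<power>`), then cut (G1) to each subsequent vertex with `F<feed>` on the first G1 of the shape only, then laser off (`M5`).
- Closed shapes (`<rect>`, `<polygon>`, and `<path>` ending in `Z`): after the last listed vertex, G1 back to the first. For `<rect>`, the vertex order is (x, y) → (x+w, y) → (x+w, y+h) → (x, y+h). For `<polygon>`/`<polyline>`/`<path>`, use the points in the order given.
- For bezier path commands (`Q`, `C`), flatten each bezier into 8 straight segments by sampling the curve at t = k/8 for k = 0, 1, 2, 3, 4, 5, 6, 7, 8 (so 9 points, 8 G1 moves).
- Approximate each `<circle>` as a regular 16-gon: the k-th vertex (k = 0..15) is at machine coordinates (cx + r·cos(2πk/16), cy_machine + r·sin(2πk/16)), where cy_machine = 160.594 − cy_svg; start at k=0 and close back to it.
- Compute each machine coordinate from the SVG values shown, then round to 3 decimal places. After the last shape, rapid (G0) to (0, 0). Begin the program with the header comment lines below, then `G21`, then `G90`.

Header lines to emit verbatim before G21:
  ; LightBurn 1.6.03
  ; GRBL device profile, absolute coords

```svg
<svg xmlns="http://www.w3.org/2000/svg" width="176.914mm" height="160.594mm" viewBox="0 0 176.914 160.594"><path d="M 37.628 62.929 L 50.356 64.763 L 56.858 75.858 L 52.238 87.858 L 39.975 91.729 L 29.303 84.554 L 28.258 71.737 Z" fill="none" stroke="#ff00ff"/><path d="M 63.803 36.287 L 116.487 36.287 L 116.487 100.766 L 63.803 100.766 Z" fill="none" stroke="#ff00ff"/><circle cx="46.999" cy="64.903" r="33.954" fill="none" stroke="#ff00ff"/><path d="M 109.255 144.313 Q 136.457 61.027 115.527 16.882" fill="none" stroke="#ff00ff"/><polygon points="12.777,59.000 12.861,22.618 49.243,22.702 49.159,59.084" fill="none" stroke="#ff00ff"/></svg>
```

; LightBurn 1.6.03
; GRBL device profile, absolute coords
G21
G90
G0 X37.628 Y97.665
M3 S259
G1 X50.356 Y95.831 F2991
G1 X56.858 Y84.736
G1 X52.238 Y72.736
G1 X39.975 Y68.865
G1 X29.303 Y76.040
G1 X28.258 Y88.857
G1 X37.628 Y97.665
M5
G0 X63.803 Y124.307
M3 S259
G1 X116.487 Y124.307 F2991
G1 X116.487 Y59.828
G1 X63.803 Y59.828
G1 X63.803 Y124.307
M5
G0 X80.953 Y95.691
M3 S259
G1 X78.368 Y108.685 F2991
G1 X71.008 Y119.700
G1 X59.993 Y127.060
G1 X46.999 Y129.645
G1 X34.005 Y127.060
G1 X22.990 Y119.700
G1 X15.630 Y108.685
G1 X13.045 Y95.691
G1 X15.630 Y82.697
G1 X22.990 Y71.682
G1 X34.005 Y64.322
G1 X46.999 Y61.737
G1 X59.993 Y64.322
G1 X71.008 Y71.682
G1 X78.368 Y82.697
G1 X80.953 Y95.691
M5
G0 X109.255 Y16.281
M3 S259
G1 X115.303 Y36.491 F2991
G1 X119.848 Y55.478
G1 X122.888 Y73.241
G1 X124.424 Y89.782
G1 X124.456 Y105.099
G1 X122.984 Y119.193
G1 X120.007 Y132.064
G1 X115.527 Y143.712
M5
G0 X12.777 Y101.594
M3 S259
G1 X12.861 Y137.976 F2991
G1 X49.243 Y137.892
G1 X49.159 Y101.510
G1 X12.777 Y101.594
M5
G0 X0.000 Y0.000

Since the viewBox matches the mm dimensions, user units are millimetres directly. The only transform is the Y-flip y_m = 160.594 − y_svg.

Shape 1 is a regular polygon drawn with `<path>`. Its stroke #ff00ff means engrave at S259, F2991. After flipping Y the toolpath is (37.628,97.665) → (50.356,95.831) → (56.858,84.736) → (52.238,72.736) → (39.975,68.865) → (29.303,76.040) → (28.258,88.857) → (37.628,97.665), returning to the start.

Shape 2 is a rectangle drawn with `<path>`. Its stroke #ff00ff means engrave at S259, F2991. After flipping Y the toolpath is (63.803,124.307) → (116.487,124.307) → (116.487,59.828) → (63.803,59.828) → (63.803,124.307), returning to the start.

Shape 3 is a circle drawn with `<circle>`. Its stroke #ff00ff means engrave at S259, F2991. After flipping Y the toolpath is (80.953,95.691) → (78.368,108.685) → (71.008,119.700) → (59.993,127.060) → (46.999,129.645) → (34.005,127.060) → (22.990,119.700) → (15.630,108.685) → (13.045,95.691) → (15.630,82.697) → (22.990,71.682) → (34.005,64.322) → (46.999,61.737) → (59.993,64.322) → (71.008,71.682) → (78.368,82.697) → (80.953,95.691), returning to the start.

Shape 4 is a quadratic bezier drawn with `<path>`. Its stroke #ff00ff means engrave at S259, F2991. After flipping Y the toolpath is (109.255,16.281) → (115.303,36.491) → (119.848,55.478) → (122.888,73.241) → (124.424,89.782) → (124.456,105.099) → (122.984,119.193) → (120.007,132.064) → (115.527,143.712).

Shape 5 is a regular polygon drawn with `<polygon>`. Its stroke #ff00ff means engrave at S259, F2991. After flipping Y the toolpath is (12.777,101.594) → (12.861,137.976) → (49.243,137.892) → (49.159,101.510) → (12.777,101.594), returning to the start.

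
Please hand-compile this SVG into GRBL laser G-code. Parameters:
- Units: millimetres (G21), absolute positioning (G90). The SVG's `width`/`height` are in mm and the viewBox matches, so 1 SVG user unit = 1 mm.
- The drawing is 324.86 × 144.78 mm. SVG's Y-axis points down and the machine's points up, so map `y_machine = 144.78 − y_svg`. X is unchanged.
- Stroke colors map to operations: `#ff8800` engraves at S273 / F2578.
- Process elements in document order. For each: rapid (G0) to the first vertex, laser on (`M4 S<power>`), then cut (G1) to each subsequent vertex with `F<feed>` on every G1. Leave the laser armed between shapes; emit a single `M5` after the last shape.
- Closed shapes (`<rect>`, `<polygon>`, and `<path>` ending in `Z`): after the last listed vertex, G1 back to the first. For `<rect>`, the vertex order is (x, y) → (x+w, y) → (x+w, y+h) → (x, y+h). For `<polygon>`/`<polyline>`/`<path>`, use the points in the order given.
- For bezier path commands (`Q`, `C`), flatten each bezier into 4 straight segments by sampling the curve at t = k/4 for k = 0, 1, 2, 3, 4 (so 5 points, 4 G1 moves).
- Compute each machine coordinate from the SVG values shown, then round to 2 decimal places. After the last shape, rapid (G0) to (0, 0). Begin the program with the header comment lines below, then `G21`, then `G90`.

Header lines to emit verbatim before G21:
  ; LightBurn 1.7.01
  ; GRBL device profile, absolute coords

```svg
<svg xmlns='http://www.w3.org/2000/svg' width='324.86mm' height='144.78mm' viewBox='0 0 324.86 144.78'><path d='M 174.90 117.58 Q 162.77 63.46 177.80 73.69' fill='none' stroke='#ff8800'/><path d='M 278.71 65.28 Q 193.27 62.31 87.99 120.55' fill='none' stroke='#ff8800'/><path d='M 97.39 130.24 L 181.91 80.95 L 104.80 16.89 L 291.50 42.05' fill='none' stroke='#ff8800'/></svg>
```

1 u = 1 mm; y_m = 144.78 − y.

[1] `<path>` quadratic bezier, #ff8800→engrave S273 F2578: (174.90,27.20) → (170.53,50.24) → (169.56,65.23) → (171.98,72.18) → (177.80,71.09)

[2] `<path>` quadratic bezier, #ff8800→engrave S273 F2578: (278.71,79.50) → (234.75,77.16) → (188.31,67.17) → (139.39,49.52) → (87.99,24.23)

[3] `<path>` open polyline, #ff8800→engrave S273 F2578: (97.39,14.54) → (181.91,63.83) → (104.80,127.89) → (291.50,102.73)

; LightBurn 1.7.01
; GRBL device profile, absolute coords
G21
G90
G0 X174.90 Y27.20
M4 S273
G1 X170.53 Y50.24 F2578
G1 X169.56 Y65.23 F2578
G1 X171.98 Y72.18 F2578
G1 X177.80 Y71.09 F2578
G0 X278.71 Y79.50
M4 S273
G1 X234.75 Y77.16 F2578
G1 X188.31 Y67.17 F2578
G1 X139.39 Y49.52 F2578
G1 X87.99 Y24.23 F2578
G0 X97.39 Y14.54
M4 S273
G1 X181.91 Y63.83 F2578
G1 X104.80 Y127.89 F2578
G1 X291.50 Y102.73 F2578
M5
G0 X0.00 Y0.00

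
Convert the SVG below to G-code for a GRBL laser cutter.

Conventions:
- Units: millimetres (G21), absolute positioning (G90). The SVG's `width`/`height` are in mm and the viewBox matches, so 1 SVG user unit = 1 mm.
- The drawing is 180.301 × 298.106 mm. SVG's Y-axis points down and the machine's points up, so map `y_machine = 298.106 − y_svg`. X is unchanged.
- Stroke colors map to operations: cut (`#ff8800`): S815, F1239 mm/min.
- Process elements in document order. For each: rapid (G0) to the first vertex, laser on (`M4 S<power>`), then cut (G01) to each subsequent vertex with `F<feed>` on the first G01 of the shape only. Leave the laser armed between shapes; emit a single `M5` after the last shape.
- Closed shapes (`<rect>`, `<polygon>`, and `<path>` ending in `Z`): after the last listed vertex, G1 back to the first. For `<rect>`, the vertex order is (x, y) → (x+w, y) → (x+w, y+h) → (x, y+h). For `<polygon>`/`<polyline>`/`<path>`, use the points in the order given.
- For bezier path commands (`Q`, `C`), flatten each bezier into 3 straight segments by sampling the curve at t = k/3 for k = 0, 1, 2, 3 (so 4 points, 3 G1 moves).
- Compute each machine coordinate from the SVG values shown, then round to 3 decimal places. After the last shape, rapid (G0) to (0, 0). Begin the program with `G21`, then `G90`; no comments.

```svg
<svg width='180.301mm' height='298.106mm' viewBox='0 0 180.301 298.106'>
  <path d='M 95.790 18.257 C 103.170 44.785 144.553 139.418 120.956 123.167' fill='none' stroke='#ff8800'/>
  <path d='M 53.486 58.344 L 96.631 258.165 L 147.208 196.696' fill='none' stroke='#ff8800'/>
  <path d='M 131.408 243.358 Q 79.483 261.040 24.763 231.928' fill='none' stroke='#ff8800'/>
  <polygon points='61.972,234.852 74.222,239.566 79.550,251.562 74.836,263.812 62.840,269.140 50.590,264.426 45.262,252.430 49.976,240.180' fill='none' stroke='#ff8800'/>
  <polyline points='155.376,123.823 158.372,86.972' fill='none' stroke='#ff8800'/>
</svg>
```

G21
G90
G0 X95.790 Y279.849
M4 S815
G01 X110.838 Y237.249 F1239
G01 X126.559 Y189.020
G01 X120.956 Y174.939
G0 X53.486 Y239.762
M4 S815
G01 X96.631 Y39.941 F1239
G01 X147.208 Y101.410
G0 X131.408 Y54.748
M4 S815
G01 X96.481 Y48.159 F1239
G01 X60.932 Y51.969
G01 X24.763 Y66.178
G0 X61.972 Y63.254
M4 S815
G01 X74.222 Y58.540 F1239
G01 X79.550 Y46.544
G01 X74.836 Y34.294
G01 X62.840 Y28.966
G01 X50.590 Y33.680
G01 X45.262 Y45.676
G01 X49.976 Y57.926
G01 X61.972 Y63.254
G0 X155.376 Y174.283
M4 S815
G01 X158.372 Y211.134 F1239
M5
G0 X0.000 Y0.000

1 u = 1 mm; y_m = 298.106 − y.

[1] `<path>` cubic bezier, #ff8800→cut S815 F1239: (95.790,279.849) → (110.838,237.249) → (126.559,189.020) → (120.956,174.939)

[2] `<path>` open polyline, #ff8800→cut S815 F1239: (53.486,239.762) → (96.631,39.941) → (147.208,101.410)

[3] `<path>` quadratic bezier, #ff8800→cut S815 F1239: (131.408,54.748) → (96.481,48.159) → (60.932,51.969) → (24.763,66.178)

[4] `<polygon>` regular polygon, #ff8800→cut S815 F1239: (61.972,63.254) → (74.222,58.540) → (79.550,46.544) → (74.836,34.294) → (62.840,28.966) → (50.590,33.680) → (45.262,45.676) → (49.976,57.926) → (61.972,63.254) (closed)

[5] `<polyline>` line segment, #ff8800→cut S815 F1239: (155.376,174.283) → (158.372,211.134)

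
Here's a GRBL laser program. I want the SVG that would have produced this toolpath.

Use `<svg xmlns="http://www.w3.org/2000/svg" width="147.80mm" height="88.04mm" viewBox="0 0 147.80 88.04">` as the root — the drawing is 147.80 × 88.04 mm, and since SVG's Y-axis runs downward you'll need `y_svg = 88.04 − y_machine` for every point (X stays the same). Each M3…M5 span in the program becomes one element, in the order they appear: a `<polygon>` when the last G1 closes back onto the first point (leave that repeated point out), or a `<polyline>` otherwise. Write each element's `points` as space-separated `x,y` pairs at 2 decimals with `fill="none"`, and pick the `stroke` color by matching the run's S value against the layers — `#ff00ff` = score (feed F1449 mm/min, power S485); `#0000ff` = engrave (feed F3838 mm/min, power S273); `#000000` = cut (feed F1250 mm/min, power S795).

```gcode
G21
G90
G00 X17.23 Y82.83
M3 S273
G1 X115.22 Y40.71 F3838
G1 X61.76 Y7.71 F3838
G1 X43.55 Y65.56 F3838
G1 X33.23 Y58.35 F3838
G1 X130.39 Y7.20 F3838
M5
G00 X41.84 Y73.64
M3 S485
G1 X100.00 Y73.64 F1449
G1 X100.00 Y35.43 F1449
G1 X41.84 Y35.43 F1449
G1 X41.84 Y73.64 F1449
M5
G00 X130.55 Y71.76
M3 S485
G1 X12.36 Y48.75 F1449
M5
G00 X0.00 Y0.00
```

<svg xmlns="http://www.w3.org/2000/svg" width="147.80mm" height="88.04mm" viewBox="0 0 147.80 88.04">
  <polyline points="17.23,5.21 115.22,47.33 61.76,80.33 43.55,22.48 33.23,29.69 130.39,80.84" fill="none" stroke="#0000ff"/>
  <polygon points="41.84,14.40 100.00,14.40 100.00,52.61 41.84,52.61" fill="none" stroke="#ff00ff"/>
  <polyline points="130.55,16.28 12.36,39.29" fill="none" stroke="#ff00ff"/>
</svg>

Machine Y-up, SVG Y-down with viewBox height 88.04, so y_svg = 88.04 − y_machine; X carries over.

Run 1: S273 ⇒ engrave layer `#0000ff`. The run is open, so emit a `<polyline>` with points (Y-flipped): 17.23,5.21 115.22,47.33 61.76,80.33 43.55,22.48 33.23,29.69 130.39,80.84.

Run 2: power S485 maps to stroke `#ff00ff` (score). The run returns to its start, so emit a `<polygon>` with points (Y-flipped): 41.84,14.40 100.00,14.40 100.00,52.61 41.84,52.61.

Run 3: the run's S485 means `#ff00ff` (score). The run is open, so emit a `<polyline>` with points (Y-flipped): 130.55,16.28 12.36,39.29.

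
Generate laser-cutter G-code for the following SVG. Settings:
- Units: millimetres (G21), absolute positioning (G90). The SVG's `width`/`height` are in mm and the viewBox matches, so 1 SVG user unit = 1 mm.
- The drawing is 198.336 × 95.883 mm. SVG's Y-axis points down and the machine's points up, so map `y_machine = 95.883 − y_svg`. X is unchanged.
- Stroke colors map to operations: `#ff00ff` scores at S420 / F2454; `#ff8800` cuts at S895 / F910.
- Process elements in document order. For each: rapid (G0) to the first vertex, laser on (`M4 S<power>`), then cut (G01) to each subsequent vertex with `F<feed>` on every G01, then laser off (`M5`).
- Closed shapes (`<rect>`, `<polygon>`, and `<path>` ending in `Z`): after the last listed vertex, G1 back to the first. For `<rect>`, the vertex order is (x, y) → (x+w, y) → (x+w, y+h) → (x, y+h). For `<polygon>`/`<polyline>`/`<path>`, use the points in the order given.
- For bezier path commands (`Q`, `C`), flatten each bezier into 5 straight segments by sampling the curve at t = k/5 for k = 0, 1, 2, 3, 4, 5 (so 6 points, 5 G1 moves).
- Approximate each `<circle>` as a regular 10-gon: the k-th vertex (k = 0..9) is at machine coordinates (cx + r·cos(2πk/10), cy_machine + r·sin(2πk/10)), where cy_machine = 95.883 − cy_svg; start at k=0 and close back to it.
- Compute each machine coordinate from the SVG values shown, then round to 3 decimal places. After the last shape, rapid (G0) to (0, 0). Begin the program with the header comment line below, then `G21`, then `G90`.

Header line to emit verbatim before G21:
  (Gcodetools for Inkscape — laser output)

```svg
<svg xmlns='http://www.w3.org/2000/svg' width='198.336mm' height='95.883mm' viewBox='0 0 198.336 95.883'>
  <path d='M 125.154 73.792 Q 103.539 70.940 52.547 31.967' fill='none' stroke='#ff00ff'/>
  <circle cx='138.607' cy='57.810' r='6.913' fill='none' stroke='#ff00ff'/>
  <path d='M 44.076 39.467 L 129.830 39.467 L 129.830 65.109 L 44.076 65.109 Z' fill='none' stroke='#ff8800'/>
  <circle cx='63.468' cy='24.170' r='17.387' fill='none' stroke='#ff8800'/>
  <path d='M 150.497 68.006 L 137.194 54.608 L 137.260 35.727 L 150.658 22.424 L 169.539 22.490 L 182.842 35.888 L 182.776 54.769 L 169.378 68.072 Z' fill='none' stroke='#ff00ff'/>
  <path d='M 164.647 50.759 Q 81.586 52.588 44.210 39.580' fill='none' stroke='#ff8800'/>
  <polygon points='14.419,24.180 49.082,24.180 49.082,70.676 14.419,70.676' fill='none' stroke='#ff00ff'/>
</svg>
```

(Gcodetools for Inkscape — laser output)
G21
G90
G0 X125.154 Y22.091
M4 S420
G01 X115.333 Y24.677 F2454
G01 X103.162 Y30.152 F2454
G01 X88.640 Y38.517 F2454
G01 X71.769 Y49.772 F2454
G01 X52.547 Y63.916 F2454
M5
G0 X145.520 Y38.073
M4 S420
G01 X144.200 Y42.136 F2454
G01 X140.743 Y44.648 F2454
G01 X136.471 Y44.648 F2454
G01 X133.014 Y42.136 F2454
G01 X131.694 Y38.073 F2454
G01 X133.014 Y34.010 F2454
G01 X136.471 Y31.498 F2454
G01 X140.743 Y31.498 F2454
G01 X144.200 Y34.010 F2454
G01 X145.520 Y38.073 F2454
M5
G0 X44.076 Y56.416
M4 S895
G01 X129.830 Y56.416 F910
G01 X129.830 Y30.774 F910
G01 X44.076 Y30.774 F910
G01 X44.076 Y56.416 F910
M5
G0 X80.855 Y71.713
M4 S895
G01 X77.534 Y81.933 F910
G01 X68.841 Y88.249 F910
G01 X58.095 Y88.249 F910
G01 X49.402 Y81.933 F910
G01 X46.081 Y71.713 F910
G01 X49.402 Y61.493 F910
G01 X58.095 Y55.177 F910
G01 X68.841 Y55.177 F910
G01 X77.534 Y61.493 F910
G01 X80.855 Y71.713 F910
M5
G0 X150.497 Y27.877
M4 S420
G01 X137.194 Y41.275 F2454
G01 X137.260 Y60.156 F2454
G01 X150.658 Y73.459 F2454
G01 X169.539 Y73.393 F2454
G01 X182.842 Y59.995 F2454
G01 X182.776 Y41.114 F2454
G01 X169.378 Y27.811 F2454
G01 X150.497 Y27.877 F2454
M5
G0 X164.647 Y45.124
M4 S895
G01 X133.250 Y44.986 F910
G01 X105.508 Y46.035 F910
G01 X81.420 Y48.271 F910
G01 X60.988 Y51.693 F910
G01 X44.210 Y56.303 F910
M5
G0 X14.419 Y71.703
M4 S420
G01 X49.082 Y71.703 F2454
G01 X49.082 Y25.207 F2454
G01 X14.419 Y25.207 F2454
G01 X14.419 Y71.703 F2454
M5
G0 X0.000 Y0.000

Since the viewBox matches the mm dimensions, user units are millimetres directly. The only transform is the Y-flip y_m = 95.883 − y_svg.

Shape 1 is a quadratic bezier drawn with `<path>`. Its stroke #ff00ff means score at S420, F2454. After flipping Y the toolpath is (125.154,22.091) → (115.333,24.677) → (103.162,30.152) → (88.640,38.517) → (71.769,49.772) → (52.547,63.916).

Shape 2 is a circle drawn with `<circle>`. Its stroke #ff00ff means score at S420, F2454. After flipping Y the toolpath is (145.520,38.073) → (144.200,42.136) → (140.743,44.648) → (136.471,44.648) → (133.014,42.136) → (131.694,38.073) → (133.014,34.010) → (136.471,31.498) → (140.743,31.498) → (144.200,34.010) → (145.520,38.073), returning to the start.

Shape 3 is a rectangle drawn with `<path>`. Its stroke #ff8800 means cut at S895, F910. After flipping Y the toolpath is (44.076,56.416) → (129.830,56.416) → (129.830,30.774) → (44.076,30.774) → (44.076,56.416), returning to the start.

Shape 4 is a circle drawn with `<circle>`. Its stroke #ff8800 means cut at S895, F910. After flipping Y the toolpath is (80.855,71.713) → (77.534,81.933) → (68.841,88.249) → (58.095,88.249) → (49.402,81.933) → (46.081,71.713) → (49.402,61.493) → (58.095,55.177) → (68.841,55.177) → (77.534,61.493) → (80.855,71.713), returning to the start.

Shape 5 is a regular polygon drawn with `<path>`. Its stroke #ff00ff means score at S420, F2454. After flipping Y the toolpath is (150.497,27.877) → (137.194,41.275) → (137.260,60.156) → (150.658,73.459) → (169.539,73.393) → (182.842,59.995) → (182.776,41.114) → (169.378,27.811) → (150.497,27.877), returning to the start.

Shape 6 is a quadratic bezier drawn with `<path>`. Its stroke #ff8800 means cut at S895, F910. After flipping Y the toolpath is (164.647,45.124) → (133.250,44.986) → (105.508,46.035) → (81.420,48.271) → (60.988,51.693) → (44.210,56.303).

Shape 7 is a rectangle drawn with `<polygon>`. Its stroke #ff00ff means score at S420, F2454. After flipping Y the toolpath is (14.419,71.703) → (49.082,71.703) → (49.082,25.207) → (14.419,25.207) → (14.419,71.703), returning to the start.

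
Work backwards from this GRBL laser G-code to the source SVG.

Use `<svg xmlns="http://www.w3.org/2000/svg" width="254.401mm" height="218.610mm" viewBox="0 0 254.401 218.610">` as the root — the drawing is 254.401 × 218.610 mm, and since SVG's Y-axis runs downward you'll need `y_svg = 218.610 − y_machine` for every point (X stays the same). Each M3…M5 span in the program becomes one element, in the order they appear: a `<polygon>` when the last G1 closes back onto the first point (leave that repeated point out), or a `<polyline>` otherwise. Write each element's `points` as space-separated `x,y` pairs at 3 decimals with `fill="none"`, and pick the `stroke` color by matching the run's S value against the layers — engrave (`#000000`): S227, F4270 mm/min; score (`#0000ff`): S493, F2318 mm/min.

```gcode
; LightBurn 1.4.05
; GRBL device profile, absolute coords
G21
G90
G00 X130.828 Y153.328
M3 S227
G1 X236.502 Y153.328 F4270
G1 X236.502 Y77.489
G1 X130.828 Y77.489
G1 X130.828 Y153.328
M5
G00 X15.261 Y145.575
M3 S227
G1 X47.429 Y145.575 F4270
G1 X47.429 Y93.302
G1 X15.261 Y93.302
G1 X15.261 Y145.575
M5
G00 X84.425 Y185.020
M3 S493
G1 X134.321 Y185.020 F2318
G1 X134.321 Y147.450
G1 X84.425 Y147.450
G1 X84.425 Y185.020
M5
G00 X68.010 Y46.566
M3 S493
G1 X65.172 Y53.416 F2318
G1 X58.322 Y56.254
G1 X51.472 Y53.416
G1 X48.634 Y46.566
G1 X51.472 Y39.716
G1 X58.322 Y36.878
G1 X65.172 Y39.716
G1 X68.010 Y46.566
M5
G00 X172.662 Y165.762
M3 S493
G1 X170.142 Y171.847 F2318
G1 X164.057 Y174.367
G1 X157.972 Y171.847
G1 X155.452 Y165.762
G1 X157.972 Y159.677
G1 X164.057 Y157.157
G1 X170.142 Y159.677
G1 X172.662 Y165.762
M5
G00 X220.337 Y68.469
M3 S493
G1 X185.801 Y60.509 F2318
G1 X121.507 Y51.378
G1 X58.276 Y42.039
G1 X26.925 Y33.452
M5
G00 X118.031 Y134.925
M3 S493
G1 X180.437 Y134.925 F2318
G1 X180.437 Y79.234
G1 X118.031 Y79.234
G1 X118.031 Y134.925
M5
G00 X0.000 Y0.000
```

y_svg = 218.610 − y_m.

[1] S227→`#000000` (engrave); closed run; points: 130.828,65.282 236.502,65.282 236.502,141.121 130.828,141.121

[2] S227→`#000000` (engrave); closed run; points: 15.261,73.035 47.429,73.035 47.429,125.308 15.261,125.308

[3] S493→`#0000ff` (score); closed run; points: 84.425,33.590 134.321,33.590 134.321,71.160 84.425,71.160

[4] S493→`#0000ff` (score); closed run; points: 68.010,172.044 65.172,165.194 58.322,162.356 51.472,165.194 48.634,172.044 51.472,178.894 58.322,181.732 65.172,178.894

[5] S493→`#0000ff` (score); closed run; points: 172.662,52.848 170.142,46.763 164.057,44.243 157.972,46.763 155.452,52.848 157.972,58.933 164.057,61.453 170.142,58.933

[6] S493→`#0000ff` (score); open run; points: 220.337,150.141 185.801,158.101 121.507,167.232 58.276,176.571 26.925,185.158

[7] S493→`#0000ff` (score); closed run; points: 118.031,83.685 180.437,83.685 180.437,139.376 118.031,139.376

<svg xmlns="http://www.w3.org/2000/svg" width="254.401mm" height="218.610mm" viewBox="0 0 254.401 218.610">
  <polygon points="130.828,65.282 236.502,65.282 236.502,141.121 130.828,141.121" fill="none" stroke="#000000"/>
  <polygon points="15.261,73.035 47.429,73.035 47.429,125.308 15.261,125.308" fill="none" stroke="#000000"/>
  <polygon points="84.425,33.590 134.321,33.590 134.321,71.160 84.425,71.160" fill="none" stroke="#0000ff"/>
  <polygon points="68.010,172.044 65.172,165.194 58.322,162.356 51.472,165.194 48.634,172.044 51.472,178.894 58.322,181.732 65.172,178.894" fill="none" stroke="#0000ff"/>
  <polygon points="172.662,52.848 170.142,46.763 164.057,44.243 157.972,46.763 155.452,52.848 157.972,58.933 164.057,61.453 170.142,58.933" fill="none" stroke="#0000ff"/>
  <polyline points="220.337,150.141 185.801,158.101 121.507,167.232 58.276,176.571 26.925,185.158" fill="none" stroke="#0000ff"/>
  <polygon points="118.031,83.685 180.437,83.685 180.437,139.376 118.031,139.376" fill="none" stroke="#0000ff"/>
</svg>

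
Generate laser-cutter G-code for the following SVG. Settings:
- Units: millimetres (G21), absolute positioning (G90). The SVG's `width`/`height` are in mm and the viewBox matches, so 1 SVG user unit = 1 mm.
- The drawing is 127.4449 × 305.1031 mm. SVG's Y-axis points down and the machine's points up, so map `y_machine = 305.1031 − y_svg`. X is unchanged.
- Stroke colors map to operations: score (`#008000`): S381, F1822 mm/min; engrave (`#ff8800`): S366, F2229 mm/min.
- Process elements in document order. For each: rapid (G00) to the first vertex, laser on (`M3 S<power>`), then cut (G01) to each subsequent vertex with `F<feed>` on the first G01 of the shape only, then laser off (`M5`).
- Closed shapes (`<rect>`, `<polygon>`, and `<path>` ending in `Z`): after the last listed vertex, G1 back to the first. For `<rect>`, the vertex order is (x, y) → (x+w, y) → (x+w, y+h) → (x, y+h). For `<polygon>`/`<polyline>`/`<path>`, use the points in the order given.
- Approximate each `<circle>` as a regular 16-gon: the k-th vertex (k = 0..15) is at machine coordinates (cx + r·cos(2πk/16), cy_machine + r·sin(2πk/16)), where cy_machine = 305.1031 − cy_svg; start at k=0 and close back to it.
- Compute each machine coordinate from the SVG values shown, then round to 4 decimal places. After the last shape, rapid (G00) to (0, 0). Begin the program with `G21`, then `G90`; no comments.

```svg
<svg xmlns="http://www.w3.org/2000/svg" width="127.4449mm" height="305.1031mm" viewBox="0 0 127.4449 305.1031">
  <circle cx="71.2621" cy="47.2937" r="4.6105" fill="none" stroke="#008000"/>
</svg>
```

G21
G90
G00 X75.8726 Y257.8094
M3 S381
G01 X75.5216 Y259.5738 F1822
G01 X74.5222 Y261.0695
G01 X73.0265 Y262.0689
G01 X71.2621 Y262.4199
G01 X69.4977 Y262.0689
G01 X68.0020 Y261.0695
G01 X67.0026 Y259.5738
G01 X66.6516 Y257.8094
G01 X67.0026 Y256.0450
G01 X68.0020 Y254.5493
G01 X69.4977 Y253.5499
G01 X71.2621 Y253.1989
G01 X73.0265 Y253.5499
G01 X74.5222 Y254.5493
G01 X75.5216 Y256.0450
G01 X75.8726 Y257.8094
M5
G00 X0.0000 Y0.0000

Since the viewBox matches the mm dimensions, user units are millimetres directly. The only transform is the Y-flip y_m = 305.1031 − y_svg.

Shape 1 is a circle drawn with `<circle>`. Its stroke #008000 means score at S381, F1822. After flipping Y the toolpath is (75.8726,257.8094) → (75.5216,259.5738) → (74.5222,261.0695) → (73.0265,262.0689) → (71.2621,262.4199) → (69.4977,262.0689) → (68.0020,261.0695) → (67.0026,259.5738) → (66.6516,257.8094) → (67.0026,256.0450) → (68.0020,254.5493) → (69.4977,253.5499) → (71.2621,253.1989) → (73.0265,253.5499) → (74.5222,254.5493) → (75.5216,256.0450) → (75.8726,257.8094), returning to the start.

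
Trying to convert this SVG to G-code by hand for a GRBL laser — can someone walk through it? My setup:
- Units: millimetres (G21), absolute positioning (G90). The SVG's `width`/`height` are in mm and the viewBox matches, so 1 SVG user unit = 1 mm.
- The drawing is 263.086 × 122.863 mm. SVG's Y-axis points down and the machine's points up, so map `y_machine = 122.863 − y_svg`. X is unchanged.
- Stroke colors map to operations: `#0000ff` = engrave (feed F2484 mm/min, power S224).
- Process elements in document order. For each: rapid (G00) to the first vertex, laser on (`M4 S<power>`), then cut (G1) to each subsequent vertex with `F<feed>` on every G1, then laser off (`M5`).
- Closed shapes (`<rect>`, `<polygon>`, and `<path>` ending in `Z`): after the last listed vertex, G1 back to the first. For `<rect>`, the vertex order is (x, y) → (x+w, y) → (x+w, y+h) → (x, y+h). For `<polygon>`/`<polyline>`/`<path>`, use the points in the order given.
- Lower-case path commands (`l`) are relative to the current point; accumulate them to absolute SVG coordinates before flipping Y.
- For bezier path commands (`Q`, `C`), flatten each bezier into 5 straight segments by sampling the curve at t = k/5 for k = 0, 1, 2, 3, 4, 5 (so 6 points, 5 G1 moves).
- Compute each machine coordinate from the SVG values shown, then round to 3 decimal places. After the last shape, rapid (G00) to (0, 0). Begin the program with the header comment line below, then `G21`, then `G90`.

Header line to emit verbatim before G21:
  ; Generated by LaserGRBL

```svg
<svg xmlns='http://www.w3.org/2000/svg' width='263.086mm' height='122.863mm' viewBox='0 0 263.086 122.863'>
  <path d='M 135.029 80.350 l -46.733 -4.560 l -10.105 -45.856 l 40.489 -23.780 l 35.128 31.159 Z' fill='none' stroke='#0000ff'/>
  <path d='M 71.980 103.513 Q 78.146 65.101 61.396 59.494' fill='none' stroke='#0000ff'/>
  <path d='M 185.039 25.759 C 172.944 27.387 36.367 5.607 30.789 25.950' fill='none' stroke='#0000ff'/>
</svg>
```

; Generated by LaserGRBL
G21
G90
G00 X135.029 Y42.513
M4 S224
G1 X88.296 Y47.073 F2484
G1 X78.191 Y92.929 F2484
G1 X118.680 Y116.709 F2484
G1 X153.808 Y85.550 F2484
G1 X135.029 Y42.513 F2484
M5
G00 X71.980 Y19.350
M4 S224
G1 X73.530 Y33.403 F2484
G1 X73.246 Y44.831 F2484
G1 X71.129 Y53.635 F2484
G1 X67.179 Y59.814 F2484
G1 X61.396 Y63.369 F2484
M5
G00 X185.039 Y97.104
M4 S224
G1 X164.888 Y98.412 F2484
G1 X127.124 Y102.192 F2484
G1 X84.011 Y105.300 F2484
G1 X47.812 Y104.588 F2484
G1 X30.789 Y96.913 F2484
M5
G00 X0.000 Y0.000

1 u = 1 mm; y_m = 122.863 − y.

[1] `<path>` regular polygon, #0000ff→engrave S224 F2484: (135.029,42.513) → (88.296,47.073) → (78.191,92.929) → (118.680,116.709) → (153.808,85.550) → (135.029,42.513) (closed)

[2] `<path>` quadratic bezier, #0000ff→engrave S224 F2484: (71.980,19.350) → (73.530,33.403) → (73.246,44.831) → (71.129,53.635) → (67.179,59.814) → (61.396,63.369)

[3] `<path>` cubic bezier, #0000ff→engrave S224 F2484: (185.039,97.104) → (164.888,98.412) → (127.124,102.192) → (84.011,105.300) → (47.812,104.588) → (30.789,96.913)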